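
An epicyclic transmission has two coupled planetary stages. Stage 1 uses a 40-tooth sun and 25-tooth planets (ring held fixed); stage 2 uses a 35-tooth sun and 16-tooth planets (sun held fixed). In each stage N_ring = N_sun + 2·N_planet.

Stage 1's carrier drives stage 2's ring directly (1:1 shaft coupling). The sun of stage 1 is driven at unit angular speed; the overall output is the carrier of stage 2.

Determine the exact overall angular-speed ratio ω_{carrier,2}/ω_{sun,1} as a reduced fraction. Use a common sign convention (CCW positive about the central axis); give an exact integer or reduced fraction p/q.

Stage 1: N_ring = 40 + 2·25 = 90
Stage 1: 40(ω_s−ω_c) = −90(ω_r−ω_c),  ω_r=0, ω_s=1
Stage 1: 40(1−ω_c) = −90(0−ω_c)  ⇒  130ω_c = 40  ⇒  ω_c = 4/13
  ⇒ ω_c¹/ω_s¹ = 4/13
Stage 2: N_ring = 35 + 2·16 = 67
Stage 2: 35(ω_s−ω_c) = −67(ω_r−ω_c),  ω_s=0, ω_r=1
Stage 2: 35(0−ω_c) = −67(1−ω_c)  ⇒  102ω_c = 67  ⇒  ω_c = 67/102
  ⇒ ω_c²/ω_r² = 67/102
Coupling ω_r² = ω_c¹ ⇒ overall = 4/13 × 67/102 = 134/663

134/663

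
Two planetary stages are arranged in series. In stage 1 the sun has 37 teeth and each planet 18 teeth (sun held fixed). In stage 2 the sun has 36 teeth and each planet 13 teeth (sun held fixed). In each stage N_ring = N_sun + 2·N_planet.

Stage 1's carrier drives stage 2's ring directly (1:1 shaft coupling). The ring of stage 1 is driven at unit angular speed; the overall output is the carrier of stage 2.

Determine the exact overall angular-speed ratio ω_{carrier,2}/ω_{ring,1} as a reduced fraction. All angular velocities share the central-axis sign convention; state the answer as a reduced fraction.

Stage 1: N_ring = 37 + 2·18 = 73
Stage 1: 37(ω_s−ω_c) = −73(ω_r−ω_c),  ω_s=0, ω_r=1
Stage 1: 37(0−ω_c) = −73(1−ω_c)  ⇒  110ω_c = 73  ⇒  ω_c = 73/110
  ⇒ ω_c¹/ω_r¹ = 73/110
Stage 2: N_ring = 36 + 2·13 = 62
Stage 2: 36(ω_s−ω_c) = −62(ω_r−ω_c),  ω_s=0, ω_r=1
Stage 2: 36(0−ω_c) = −62(1−ω_c)  ⇒  98ω_c = 62  ⇒  ω_c = 31/49
  ⇒ ω_c²/ω_r² = 31/49
Coupling ω_r² = ω_c¹ ⇒ overall = 73/110 × 31/49 = 2263/5390

2263/5390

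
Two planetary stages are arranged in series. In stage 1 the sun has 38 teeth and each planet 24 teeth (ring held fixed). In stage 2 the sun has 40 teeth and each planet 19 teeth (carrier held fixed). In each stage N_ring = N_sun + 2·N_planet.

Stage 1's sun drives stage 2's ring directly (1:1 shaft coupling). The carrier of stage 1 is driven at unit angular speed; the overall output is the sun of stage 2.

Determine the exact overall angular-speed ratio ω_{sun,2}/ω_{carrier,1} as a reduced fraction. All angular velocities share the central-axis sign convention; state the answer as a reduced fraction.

-1209/190

Stage 1: N_ring = 38 + 2·24 = 86
Stage 1: 38(ω_s−ω_c) = −86(ω_r−ω_c),  ω_r=0, ω_c=1
Stage 1: ω_s = 1 − (86/38)(0−1) = 62/19
  ⇒ ω_s¹/ω_c¹ = 62/19
Stage 2: N_ring = 40 + 2·19 = 78
Stage 2: 40(ω_s−ω_c) = −78(ω_r−ω_c),  ω_c=0, ω_r=1
Stage 2: ω_s = 0 − (78/40)(1−0) = -39/20
  ⇒ ω_s²/ω_r² = -39/20
Coupling ω_r² = ω_s¹ ⇒ overall = 62/19 × -39/20 = -1209/190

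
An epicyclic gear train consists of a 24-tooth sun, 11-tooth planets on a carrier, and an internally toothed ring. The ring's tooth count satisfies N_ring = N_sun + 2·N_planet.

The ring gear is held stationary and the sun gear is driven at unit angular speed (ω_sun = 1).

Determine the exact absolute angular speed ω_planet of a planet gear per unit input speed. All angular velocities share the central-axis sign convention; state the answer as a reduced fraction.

N_ring = 24 + 2·11 = 46
24(ω_s−ω_c) = −46(ω_r−ω_c),  ω_r=0, ω_s=1
24(1−ω_c) = −46(0−ω_c)  ⇒  70ω_c = 24  ⇒  ω_c = 12/35
sun–planet: 24·(1−12/35) = −11·(ω_p−ω_c)  ⇒  ω_p−ω_c = −(24/11)·(23/35) = -552/385
ω_p = 12/35 − 552/385 = -12/11

-12/11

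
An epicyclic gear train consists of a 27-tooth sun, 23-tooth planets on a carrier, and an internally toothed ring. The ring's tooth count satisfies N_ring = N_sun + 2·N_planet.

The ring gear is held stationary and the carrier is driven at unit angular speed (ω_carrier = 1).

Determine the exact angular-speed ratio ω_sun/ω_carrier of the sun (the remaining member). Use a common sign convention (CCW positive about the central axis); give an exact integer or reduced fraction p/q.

100/27

N_ring = 27 + 2·23 = 73
27(ω_s−ω_c) = −73(ω_r−ω_c),  ω_r=0, ω_c=1
ω_s = 1 − (73/27)(0−1) = 100/27
ω_s/ω_c = 100/27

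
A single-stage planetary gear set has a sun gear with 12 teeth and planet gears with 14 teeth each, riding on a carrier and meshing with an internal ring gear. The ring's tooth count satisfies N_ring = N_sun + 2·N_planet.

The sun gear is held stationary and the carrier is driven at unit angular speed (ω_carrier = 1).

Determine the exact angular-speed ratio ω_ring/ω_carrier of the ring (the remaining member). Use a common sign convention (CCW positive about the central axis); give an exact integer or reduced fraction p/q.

13/10

N_ring = 12 + 2·14 = 40
12(ω_s−ω_c) = −40(ω_r−ω_c),  ω_s=0, ω_c=1
ω_r = 1 − (12/40)(0−1) = 13/10
ω_r/ω_c = 13/10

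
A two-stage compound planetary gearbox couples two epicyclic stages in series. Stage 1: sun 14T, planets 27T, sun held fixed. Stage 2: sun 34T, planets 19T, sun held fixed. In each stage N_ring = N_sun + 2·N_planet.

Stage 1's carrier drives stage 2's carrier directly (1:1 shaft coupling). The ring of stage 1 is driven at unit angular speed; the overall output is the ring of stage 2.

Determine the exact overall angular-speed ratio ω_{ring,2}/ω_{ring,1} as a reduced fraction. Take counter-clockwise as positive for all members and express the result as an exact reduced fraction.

Stage 1: N_ring = 14 + 2·27 = 68
Stage 1: 14(ω_s−ω_c) = −68(ω_r−ω_c),  ω_s=0, ω_r=1
Stage 1: 14(0−ω_c) = −68(1−ω_c)  ⇒  82ω_c = 68  ⇒  ω_c = 34/41
  ⇒ ω_c¹/ω_r¹ = 34/41
Stage 2: N_ring = 34 + 2·19 = 72
Stage 2: 34(ω_s−ω_c) = −72(ω_r−ω_c),  ω_s=0, ω_c=1
Stage 2: ω_r = 1 − (34/72)(0−1) = 53/36
  ⇒ ω_r²/ω_c² = 53/36
Coupling ω_c² = ω_c¹ ⇒ overall = 34/41 × 53/36 = 901/738

901/738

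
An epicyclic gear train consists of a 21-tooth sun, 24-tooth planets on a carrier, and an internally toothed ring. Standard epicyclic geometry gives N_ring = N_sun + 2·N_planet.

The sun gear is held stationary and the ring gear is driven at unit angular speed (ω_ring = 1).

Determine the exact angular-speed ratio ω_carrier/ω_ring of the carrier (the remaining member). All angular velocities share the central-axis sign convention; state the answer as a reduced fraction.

23/30

N_ring = 21 + 2·24 = 69
21(ω_s−ω_c) = −69(ω_r−ω_c),  ω_s=0, ω_r=1
21(0−ω_c) = −69(1−ω_c)  ⇒  90ω_c = 69  ⇒  ω_c = 23/30
ω_c/ω_r = 23/30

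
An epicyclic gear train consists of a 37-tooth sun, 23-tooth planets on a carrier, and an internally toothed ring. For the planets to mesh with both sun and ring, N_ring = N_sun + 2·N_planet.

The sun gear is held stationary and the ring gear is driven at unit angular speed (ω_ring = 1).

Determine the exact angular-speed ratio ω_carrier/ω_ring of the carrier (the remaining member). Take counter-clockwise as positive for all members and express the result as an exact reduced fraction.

N_ring = 37 + 2·23 = 83
37(ω_s−ω_c) = −83(ω_r−ω_c),  ω_s=0, ω_r=1
37(0−ω_c) = −83(1−ω_c)  ⇒  120ω_c = 83  ⇒  ω_c = 83/120
ω_c/ω_r = 83/120

83/120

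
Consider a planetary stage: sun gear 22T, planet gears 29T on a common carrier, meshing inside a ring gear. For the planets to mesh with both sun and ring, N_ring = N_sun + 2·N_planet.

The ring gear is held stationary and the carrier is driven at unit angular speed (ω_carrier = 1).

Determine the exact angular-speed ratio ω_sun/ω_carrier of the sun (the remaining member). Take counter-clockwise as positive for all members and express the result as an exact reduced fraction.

51/11

N_ring = 22 + 2·29 = 80
22(ω_s−ω_c) = −80(ω_r−ω_c),  ω_r=0, ω_c=1
ω_s = 1 − (80/22)(0−1) = 51/11
ω_s/ω_c = 51/11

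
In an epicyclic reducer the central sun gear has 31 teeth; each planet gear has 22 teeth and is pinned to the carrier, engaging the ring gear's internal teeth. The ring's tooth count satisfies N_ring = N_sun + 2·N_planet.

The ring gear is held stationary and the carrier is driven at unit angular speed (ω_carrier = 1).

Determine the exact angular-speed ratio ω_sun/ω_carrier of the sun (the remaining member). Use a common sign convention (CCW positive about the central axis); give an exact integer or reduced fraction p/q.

N_ring = 31 + 2·22 = 75
31(ω_s−ω_c) = −75(ω_r−ω_c),  ω_r=0, ω_c=1
ω_s = 1 − (75/31)(0−1) = 106/31
ω_s/ω_c = 106/31

106/31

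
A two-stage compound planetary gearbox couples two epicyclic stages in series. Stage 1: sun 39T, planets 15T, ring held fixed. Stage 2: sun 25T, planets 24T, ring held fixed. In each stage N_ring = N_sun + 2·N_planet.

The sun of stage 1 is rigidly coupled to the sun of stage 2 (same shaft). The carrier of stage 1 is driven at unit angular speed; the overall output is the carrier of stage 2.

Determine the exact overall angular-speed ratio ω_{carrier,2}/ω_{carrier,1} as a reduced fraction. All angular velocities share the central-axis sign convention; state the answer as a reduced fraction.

Stage 1: N_ring = 39 + 2·15 = 69
Stage 1: 39(ω_s−ω_c) = −69(ω_r−ω_c),  ω_r=0, ω_c=1
Stage 1: ω_s = 1 − (69/39)(0−1) = 36/13
  ⇒ ω_s¹/ω_c¹ = 36/13
Stage 2: N_ring = 25 + 2·24 = 73
Stage 2: 25(ω_s−ω_c) = −73(ω_r−ω_c),  ω_r=0, ω_s=1
Stage 2: 25(1−ω_c) = −73(0−ω_c)  ⇒  98ω_c = 25  ⇒  ω_c = 25/98
  ⇒ ω_c²/ω_s² = 25/98
Coupling ω_s² = ω_s¹ ⇒ overall = 36/13 × 25/98 = 450/637

450/637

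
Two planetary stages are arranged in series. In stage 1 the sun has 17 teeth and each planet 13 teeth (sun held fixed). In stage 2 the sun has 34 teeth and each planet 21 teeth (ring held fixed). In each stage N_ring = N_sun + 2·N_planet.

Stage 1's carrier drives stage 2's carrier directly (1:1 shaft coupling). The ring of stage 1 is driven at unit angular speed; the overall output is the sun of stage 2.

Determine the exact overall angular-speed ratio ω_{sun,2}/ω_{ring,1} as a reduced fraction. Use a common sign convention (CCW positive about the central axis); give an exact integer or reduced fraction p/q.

473/204

Stage 1: N_ring = 17 + 2·13 = 43
Stage 1: 17(ω_s−ω_c) = −43(ω_r−ω_c),  ω_s=0, ω_r=1
Stage 1: 17(0−ω_c) = −43(1−ω_c)  ⇒  60ω_c = 43  ⇒  ω_c = 43/60
  ⇒ ω_c¹/ω_r¹ = 43/60
Stage 2: N_ring = 34 + 2·21 = 76
Stage 2: 34(ω_s−ω_c) = −76(ω_r−ω_c),  ω_r=0, ω_c=1
Stage 2: ω_s = 1 − (76/34)(0−1) = 55/17
  ⇒ ω_s²/ω_c² = 55/17
Coupling ω_c² = ω_c¹ ⇒ overall = 43/60 × 55/17 = 473/204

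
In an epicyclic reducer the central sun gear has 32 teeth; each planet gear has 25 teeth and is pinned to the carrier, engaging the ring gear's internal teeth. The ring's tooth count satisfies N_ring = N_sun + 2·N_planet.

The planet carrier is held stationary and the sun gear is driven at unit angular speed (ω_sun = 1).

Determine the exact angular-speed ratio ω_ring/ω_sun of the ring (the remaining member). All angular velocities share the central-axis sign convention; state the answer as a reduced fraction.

N_ring = 32 + 2·25 = 82
32(ω_s−ω_c) = −82(ω_r−ω_c),  ω_c=0, ω_s=1
ω_r = 0 − (32/82)(1−0) = -16/41
ω_r/ω_s = -16/41

-16/41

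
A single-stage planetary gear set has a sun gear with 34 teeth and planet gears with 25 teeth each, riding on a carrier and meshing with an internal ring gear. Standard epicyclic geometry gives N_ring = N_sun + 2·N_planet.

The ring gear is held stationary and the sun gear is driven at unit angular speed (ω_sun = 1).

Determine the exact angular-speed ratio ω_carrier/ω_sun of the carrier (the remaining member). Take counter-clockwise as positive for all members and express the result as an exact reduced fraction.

17/59

N_ring = 34 + 2·25 = 84
34(ω_s−ω_c) = −84(ω_r−ω_c),  ω_r=0, ω_s=1
34(1−ω_c) = −84(0−ω_c)  ⇒  118ω_c = 34  ⇒  ω_c = 17/59
ω_c/ω_s = 17/59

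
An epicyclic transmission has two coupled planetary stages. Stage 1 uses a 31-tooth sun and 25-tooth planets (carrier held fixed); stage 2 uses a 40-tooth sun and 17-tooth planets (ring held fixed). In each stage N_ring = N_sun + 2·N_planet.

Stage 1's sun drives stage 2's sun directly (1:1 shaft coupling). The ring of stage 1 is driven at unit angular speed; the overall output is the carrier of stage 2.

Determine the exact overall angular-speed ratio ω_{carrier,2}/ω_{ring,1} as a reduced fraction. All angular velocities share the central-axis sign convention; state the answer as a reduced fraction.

Stage 1: N_ring = 31 + 2·25 = 81
Stage 1: 31(ω_s−ω_c) = −81(ω_r−ω_c),  ω_c=0, ω_r=1
Stage 1: ω_s = 0 − (81/31)(1−0) = -81/31
  ⇒ ω_s¹/ω_r¹ = -81/31
Stage 2: N_ring = 40 + 2·17 = 74
Stage 2: 40(ω_s−ω_c) = −74(ω_r−ω_c),  ω_r=0, ω_s=1
Stage 2: 40(1−ω_c) = −74(0−ω_c)  ⇒  114ω_c = 40  ⇒  ω_c = 20/57
  ⇒ ω_c²/ω_s² = 20/57
Coupling ω_s² = ω_s¹ ⇒ overall = -81/31 × 20/57 = -540/589

-540/589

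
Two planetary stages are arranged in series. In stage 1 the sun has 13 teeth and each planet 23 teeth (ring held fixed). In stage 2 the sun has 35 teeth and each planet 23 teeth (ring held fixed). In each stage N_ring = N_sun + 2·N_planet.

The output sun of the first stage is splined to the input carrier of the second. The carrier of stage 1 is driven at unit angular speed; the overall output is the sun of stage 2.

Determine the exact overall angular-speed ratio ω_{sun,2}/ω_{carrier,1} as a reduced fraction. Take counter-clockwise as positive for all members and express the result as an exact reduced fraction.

Stage 1: N_ring = 13 + 2·23 = 59
Stage 1: 13(ω_s−ω_c) = −59(ω_r−ω_c),  ω_r=0, ω_c=1
Stage 1: ω_s = 1 − (59/13)(0−1) = 72/13
  ⇒ ω_s¹/ω_c¹ = 72/13
Stage 2: N_ring = 35 + 2·23 = 81
Stage 2: 35(ω_s−ω_c) = −81(ω_r−ω_c),  ω_r=0, ω_c=1
Stage 2: ω_s = 1 − (81/35)(0−1) = 116/35
  ⇒ ω_s²/ω_c² = 116/35
Coupling ω_c² = ω_s¹ ⇒ overall = 72/13 × 116/35 = 8352/455

8352/455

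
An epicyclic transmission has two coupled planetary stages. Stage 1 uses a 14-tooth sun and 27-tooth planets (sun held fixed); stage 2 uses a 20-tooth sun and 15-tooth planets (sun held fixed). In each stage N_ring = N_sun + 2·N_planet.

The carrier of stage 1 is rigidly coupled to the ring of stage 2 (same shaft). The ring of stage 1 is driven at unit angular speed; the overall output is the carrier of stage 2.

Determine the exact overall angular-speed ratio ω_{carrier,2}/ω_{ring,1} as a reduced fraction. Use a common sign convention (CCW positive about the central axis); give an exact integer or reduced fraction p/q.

170/287

Stage 1: N_ring = 14 + 2·27 = 68
Stage 1: 14(ω_s−ω_c) = −68(ω_r−ω_c),  ω_s=0, ω_r=1
Stage 1: 14(0−ω_c) = −68(1−ω_c)  ⇒  82ω_c = 68  ⇒  ω_c = 34/41
  ⇒ ω_c¹/ω_r¹ = 34/41
Stage 2: N_ring = 20 + 2·15 = 50
Stage 2: 20(ω_s−ω_c) = −50(ω_r−ω_c),  ω_s=0, ω_r=1
Stage 2: 20(0−ω_c) = −50(1−ω_c)  ⇒  70ω_c = 50  ⇒  ω_c = 5/7
  ⇒ ω_c²/ω_r² = 5/7
Coupling ω_r² = ω_c¹ ⇒ overall = 34/41 × 5/7 = 170/287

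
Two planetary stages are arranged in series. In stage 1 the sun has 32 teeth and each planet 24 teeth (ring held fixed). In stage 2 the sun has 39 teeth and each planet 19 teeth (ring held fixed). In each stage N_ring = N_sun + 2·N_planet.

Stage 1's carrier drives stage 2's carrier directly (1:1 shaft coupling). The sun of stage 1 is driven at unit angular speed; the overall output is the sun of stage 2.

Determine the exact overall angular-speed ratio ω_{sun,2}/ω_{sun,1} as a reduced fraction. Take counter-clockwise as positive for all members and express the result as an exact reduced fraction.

232/273

Stage 1: N_ring = 32 + 2·24 = 80
Stage 1: 32(ω_s−ω_c) = −80(ω_r−ω_c),  ω_r=0, ω_s=1
Stage 1: 32(1−ω_c) = −80(0−ω_c)  ⇒  112ω_c = 32  ⇒  ω_c = 2/7
  ⇒ ω_c¹/ω_s¹ = 2/7
Stage 2: N_ring = 39 + 2·19 = 77
Stage 2: 39(ω_s−ω_c) = −77(ω_r−ω_c),  ω_r=0, ω_c=1
Stage 2: ω_s = 1 − (77/39)(0−1) = 116/39
  ⇒ ω_s²/ω_c² = 116/39
Coupling ω_c² = ω_c¹ ⇒ overall = 2/7 × 116/39 = 232/273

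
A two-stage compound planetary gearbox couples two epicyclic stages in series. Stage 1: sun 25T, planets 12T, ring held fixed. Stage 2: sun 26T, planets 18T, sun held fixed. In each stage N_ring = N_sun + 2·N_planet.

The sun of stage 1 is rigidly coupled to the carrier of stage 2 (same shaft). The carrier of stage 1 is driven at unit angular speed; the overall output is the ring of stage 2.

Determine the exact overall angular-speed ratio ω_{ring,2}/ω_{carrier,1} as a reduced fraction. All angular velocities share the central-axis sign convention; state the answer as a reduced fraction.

3256/775

Stage 1: N_ring = 25 + 2·12 = 49
Stage 1: 25(ω_s−ω_c) = −49(ω_r−ω_c),  ω_r=0, ω_c=1
Stage 1: ω_s = 1 − (49/25)(0−1) = 74/25
  ⇒ ω_s¹/ω_c¹ = 74/25
Stage 2: N_ring = 26 + 2·18 = 62
Stage 2: 26(ω_s−ω_c) = −62(ω_r−ω_c),  ω_s=0, ω_c=1
Stage 2: ω_r = 1 − (26/62)(0−1) = 44/31
  ⇒ ω_r²/ω_c² = 44/31
Coupling ω_c² = ω_s¹ ⇒ overall = 74/25 × 44/31 = 3256/775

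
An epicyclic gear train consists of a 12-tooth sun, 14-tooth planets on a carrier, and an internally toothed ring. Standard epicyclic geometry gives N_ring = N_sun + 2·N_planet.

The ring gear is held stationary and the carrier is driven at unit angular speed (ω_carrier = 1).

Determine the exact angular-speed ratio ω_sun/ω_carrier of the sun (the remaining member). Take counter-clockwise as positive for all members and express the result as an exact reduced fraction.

13/3

N_ring = 12 + 2·14 = 40
12(ω_s−ω_c) = −40(ω_r−ω_c),  ω_r=0, ω_c=1
ω_s = 1 − (40/12)(0−1) = 13/3
ω_s/ω_c = 13/3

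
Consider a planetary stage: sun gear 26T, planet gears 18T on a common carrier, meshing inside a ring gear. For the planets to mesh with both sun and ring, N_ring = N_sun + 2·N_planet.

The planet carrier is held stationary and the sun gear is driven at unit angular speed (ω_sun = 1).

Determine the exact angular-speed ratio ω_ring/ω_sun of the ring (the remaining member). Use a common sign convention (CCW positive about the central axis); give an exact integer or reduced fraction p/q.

-13/31

N_ring = 26 + 2·18 = 62
26(ω_s−ω_c) = −62(ω_r−ω_c),  ω_c=0, ω_s=1
ω_r = 0 − (26/62)(1−0) = -13/31
ω_r/ω_s = -13/31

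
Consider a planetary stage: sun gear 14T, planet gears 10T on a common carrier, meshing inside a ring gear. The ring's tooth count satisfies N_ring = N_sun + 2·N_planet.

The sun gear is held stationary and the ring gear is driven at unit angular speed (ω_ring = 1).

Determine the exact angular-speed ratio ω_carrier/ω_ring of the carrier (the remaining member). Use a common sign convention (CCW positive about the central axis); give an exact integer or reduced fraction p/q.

17/24

N_ring = 14 + 2·10 = 34
14(ω_s−ω_c) = −34(ω_r−ω_c),  ω_s=0, ω_r=1
14(0−ω_c) = −34(1−ω_c)  ⇒  48ω_c = 34  ⇒  ω_c = 17/24
ω_c/ω_r = 17/24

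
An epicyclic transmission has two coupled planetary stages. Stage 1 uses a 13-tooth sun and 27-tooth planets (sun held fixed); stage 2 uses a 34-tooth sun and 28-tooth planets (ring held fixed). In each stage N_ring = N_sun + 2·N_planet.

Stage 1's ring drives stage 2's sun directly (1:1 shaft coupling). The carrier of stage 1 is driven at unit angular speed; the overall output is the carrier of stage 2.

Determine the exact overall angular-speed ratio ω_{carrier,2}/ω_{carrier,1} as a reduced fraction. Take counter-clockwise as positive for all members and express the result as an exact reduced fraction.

Stage 1: N_ring = 13 + 2·27 = 67
Stage 1: 13(ω_s−ω_c) = −67(ω_r−ω_c),  ω_s=0, ω_c=1
Stage 1: ω_r = 1 − (13/67)(0−1) = 80/67
  ⇒ ω_r¹/ω_c¹ = 80/67
Stage 2: N_ring = 34 + 2·28 = 90
Stage 2: 34(ω_s−ω_c) = −90(ω_r−ω_c),  ω_r=0, ω_s=1
Stage 2: 34(1−ω_c) = −90(0−ω_c)  ⇒  124ω_c = 34  ⇒  ω_c = 17/62
  ⇒ ω_c²/ω_s² = 17/62
Coupling ω_s² = ω_r¹ ⇒ overall = 80/67 × 17/62 = 680/2077

680/2077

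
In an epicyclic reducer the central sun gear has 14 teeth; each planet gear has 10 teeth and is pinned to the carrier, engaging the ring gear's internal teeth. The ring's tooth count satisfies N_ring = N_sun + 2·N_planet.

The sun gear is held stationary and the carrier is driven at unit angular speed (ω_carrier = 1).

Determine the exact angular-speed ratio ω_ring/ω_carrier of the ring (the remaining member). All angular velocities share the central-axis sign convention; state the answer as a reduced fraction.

24/17

N_ring = 14 + 2·10 = 34
14(ω_s−ω_c) = −34(ω_r−ω_c),  ω_s=0, ω_c=1
ω_r = 1 − (14/34)(0−1) = 24/17
ω_r/ω_c = 24/17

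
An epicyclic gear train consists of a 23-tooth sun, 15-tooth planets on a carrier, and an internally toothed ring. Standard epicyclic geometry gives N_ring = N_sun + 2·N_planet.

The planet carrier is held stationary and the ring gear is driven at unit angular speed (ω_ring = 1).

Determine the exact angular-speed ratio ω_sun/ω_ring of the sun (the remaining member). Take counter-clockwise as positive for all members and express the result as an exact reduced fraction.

N_ring = 23 + 2·15 = 53
23(ω_s−ω_c) = −53(ω_r−ω_c),  ω_c=0, ω_r=1
ω_s = 0 − (53/23)(1−0) = -53/23
ω_s/ω_r = -53/23

-53/23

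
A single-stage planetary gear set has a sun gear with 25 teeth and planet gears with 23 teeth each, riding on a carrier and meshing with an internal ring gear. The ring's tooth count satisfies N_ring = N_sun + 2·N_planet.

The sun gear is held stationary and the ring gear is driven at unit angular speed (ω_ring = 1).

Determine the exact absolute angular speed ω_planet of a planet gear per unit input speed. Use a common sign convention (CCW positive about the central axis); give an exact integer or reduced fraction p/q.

71/46

N_ring = 25 + 2·23 = 71
25(ω_s−ω_c) = −71(ω_r−ω_c),  ω_s=0, ω_r=1
25(0−ω_c) = −71(1−ω_c)  ⇒  96ω_c = 71  ⇒  ω_c = 71/96
sun–planet: 25·(0−71/96) = −23·(ω_p−ω_c)  ⇒  ω_p−ω_c = −(25/23)·(-71/96) = 1775/2208
ω_p = 71/96 + 1775/2208 = 71/46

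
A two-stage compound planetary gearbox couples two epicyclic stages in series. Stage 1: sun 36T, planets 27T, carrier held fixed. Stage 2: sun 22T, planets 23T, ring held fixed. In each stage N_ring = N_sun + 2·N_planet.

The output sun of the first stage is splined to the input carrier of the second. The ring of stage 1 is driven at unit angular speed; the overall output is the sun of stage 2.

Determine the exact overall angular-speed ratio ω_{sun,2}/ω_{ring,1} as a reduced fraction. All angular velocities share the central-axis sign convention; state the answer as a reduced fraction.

-225/22

Stage 1: N_ring = 36 + 2·27 = 90
Stage 1: 36(ω_s−ω_c) = −90(ω_r−ω_c),  ω_c=0, ω_r=1
Stage 1: ω_s = 0 − (90/36)(1−0) = -5/2
  ⇒ ω_s¹/ω_r¹ = -5/2
Stage 2: N_ring = 22 + 2·23 = 68
Stage 2: 22(ω_s−ω_c) = −68(ω_r−ω_c),  ω_r=0, ω_c=1
Stage 2: ω_s = 1 − (68/22)(0−1) = 45/11
  ⇒ ω_s²/ω_c² = 45/11
Coupling ω_c² = ω_s¹ ⇒ overall = -5/2 × 45/11 = -225/22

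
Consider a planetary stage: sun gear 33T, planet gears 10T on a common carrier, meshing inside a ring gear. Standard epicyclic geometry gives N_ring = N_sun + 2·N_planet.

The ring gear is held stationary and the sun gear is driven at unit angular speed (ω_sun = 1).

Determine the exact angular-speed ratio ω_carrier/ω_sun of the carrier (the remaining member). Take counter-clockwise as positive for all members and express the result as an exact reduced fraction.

33/86

N_ring = 33 + 2·10 = 53
33(ω_s−ω_c) = −53(ω_r−ω_c),  ω_r=0, ω_s=1
33(1−ω_c) = −53(0−ω_c)  ⇒  86ω_c = 33  ⇒  ω_c = 33/86
ω_c/ω_s = 33/86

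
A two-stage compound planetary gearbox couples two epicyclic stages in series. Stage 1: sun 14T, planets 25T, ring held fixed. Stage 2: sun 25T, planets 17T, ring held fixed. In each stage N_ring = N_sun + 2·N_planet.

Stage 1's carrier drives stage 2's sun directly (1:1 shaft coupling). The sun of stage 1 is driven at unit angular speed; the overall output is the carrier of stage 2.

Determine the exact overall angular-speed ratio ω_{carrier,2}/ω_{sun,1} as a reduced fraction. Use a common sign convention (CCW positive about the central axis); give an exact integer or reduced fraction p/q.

Stage 1: N_ring = 14 + 2·25 = 64
Stage 1: 14(ω_s−ω_c) = −64(ω_r−ω_c),  ω_r=0, ω_s=1
Stage 1: 14(1−ω_c) = −64(0−ω_c)  ⇒  78ω_c = 14  ⇒  ω_c = 7/39
  ⇒ ω_c¹/ω_s¹ = 7/39
Stage 2: N_ring = 25 + 2·17 = 59
Stage 2: 25(ω_s−ω_c) = −59(ω_r−ω_c),  ω_r=0, ω_s=1
Stage 2: 25(1−ω_c) = −59(0−ω_c)  ⇒  84ω_c = 25  ⇒  ω_c = 25/84
  ⇒ ω_c²/ω_s² = 25/84
Coupling ω_s² = ω_c¹ ⇒ overall = 7/39 × 25/84 = 25/468

25/468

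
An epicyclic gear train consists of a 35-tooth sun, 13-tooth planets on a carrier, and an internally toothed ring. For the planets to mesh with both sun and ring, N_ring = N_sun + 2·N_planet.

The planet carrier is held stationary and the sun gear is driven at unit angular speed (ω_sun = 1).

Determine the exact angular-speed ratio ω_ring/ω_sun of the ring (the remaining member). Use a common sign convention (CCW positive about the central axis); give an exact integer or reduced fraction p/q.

N_ring = 35 + 2·13 = 61
35(ω_s−ω_c) = −61(ω_r−ω_c),  ω_c=0, ω_s=1
ω_r = 0 − (35/61)(1−0) = -35/61
ω_r/ω_s = -35/61

-35/61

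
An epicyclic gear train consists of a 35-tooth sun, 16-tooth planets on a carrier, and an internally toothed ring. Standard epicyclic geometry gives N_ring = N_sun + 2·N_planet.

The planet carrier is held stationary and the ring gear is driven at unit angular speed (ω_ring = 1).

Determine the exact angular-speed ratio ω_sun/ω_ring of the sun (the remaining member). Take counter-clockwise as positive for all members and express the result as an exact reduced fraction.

N_ring = 35 + 2·16 = 67
35(ω_s−ω_c) = −67(ω_r−ω_c),  ω_c=0, ω_r=1
ω_s = 0 − (67/35)(1−0) = -67/35
ω_s/ω_r = -67/35

-67/35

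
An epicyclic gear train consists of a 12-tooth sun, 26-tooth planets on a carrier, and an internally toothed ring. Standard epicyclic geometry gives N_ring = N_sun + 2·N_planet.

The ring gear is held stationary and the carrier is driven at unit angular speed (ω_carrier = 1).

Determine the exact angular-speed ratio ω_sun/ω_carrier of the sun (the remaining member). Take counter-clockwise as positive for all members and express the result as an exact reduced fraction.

19/3

N_ring = 12 + 2·26 = 64
12(ω_s−ω_c) = −64(ω_r−ω_c),  ω_r=0, ω_c=1
ω_s = 1 − (64/12)(0−1) = 19/3
ω_s/ω_c = 19/3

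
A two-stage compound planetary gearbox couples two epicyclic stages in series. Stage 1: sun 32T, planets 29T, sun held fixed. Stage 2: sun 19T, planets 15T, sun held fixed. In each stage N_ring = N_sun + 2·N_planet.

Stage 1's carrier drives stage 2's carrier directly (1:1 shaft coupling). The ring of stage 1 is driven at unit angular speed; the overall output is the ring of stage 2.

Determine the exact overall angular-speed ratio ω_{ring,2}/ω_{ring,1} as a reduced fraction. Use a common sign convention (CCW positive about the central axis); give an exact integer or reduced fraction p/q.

Stage 1: N_ring = 32 + 2·29 = 90
Stage 1: 32(ω_s−ω_c) = −90(ω_r−ω_c),  ω_s=0, ω_r=1
Stage 1: 32(0−ω_c) = −90(1−ω_c)  ⇒  122ω_c = 90  ⇒  ω_c = 45/61
  ⇒ ω_c¹/ω_r¹ = 45/61
Stage 2: N_ring = 19 + 2·15 = 49
Stage 2: 19(ω_s−ω_c) = −49(ω_r−ω_c),  ω_s=0, ω_c=1
Stage 2: ω_r = 1 − (19/49)(0−1) = 68/49
  ⇒ ω_r²/ω_c² = 68/49
Coupling ω_c² = ω_c¹ ⇒ overall = 45/61 × 68/49 = 3060/2989

3060/2989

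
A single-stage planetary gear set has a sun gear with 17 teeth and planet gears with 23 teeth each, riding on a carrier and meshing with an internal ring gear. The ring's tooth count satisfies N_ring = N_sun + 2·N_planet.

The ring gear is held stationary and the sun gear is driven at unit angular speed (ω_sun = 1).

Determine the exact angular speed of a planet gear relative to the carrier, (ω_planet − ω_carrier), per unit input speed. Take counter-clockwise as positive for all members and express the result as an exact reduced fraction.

N_ring = 17 + 2·23 = 63
17(ω_s−ω_c) = −63(ω_r−ω_c),  ω_r=0, ω_s=1
17(1−ω_c) = −63(0−ω_c)  ⇒  80ω_c = 17  ⇒  ω_c = 17/80
sun–planet: 17·(1−17/80) = −23·(ω_p−ω_c)  ⇒  ω_p−ω_c = −(17/23)·(63/80) = -1071/1840

-1071/1840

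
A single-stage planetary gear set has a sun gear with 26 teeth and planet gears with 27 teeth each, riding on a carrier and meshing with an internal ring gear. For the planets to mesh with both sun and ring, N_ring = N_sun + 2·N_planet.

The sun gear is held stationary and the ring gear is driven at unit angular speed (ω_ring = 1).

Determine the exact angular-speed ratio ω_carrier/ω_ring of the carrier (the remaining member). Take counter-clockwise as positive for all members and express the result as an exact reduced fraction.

40/53

N_ring = 26 + 2·27 = 80
26(ω_s−ω_c) = −80(ω_r−ω_c),  ω_s=0, ω_r=1
26(0−ω_c) = −80(1−ω_c)  ⇒  106ω_c = 80  ⇒  ω_c = 40/53
ω_c/ω_r = 40/53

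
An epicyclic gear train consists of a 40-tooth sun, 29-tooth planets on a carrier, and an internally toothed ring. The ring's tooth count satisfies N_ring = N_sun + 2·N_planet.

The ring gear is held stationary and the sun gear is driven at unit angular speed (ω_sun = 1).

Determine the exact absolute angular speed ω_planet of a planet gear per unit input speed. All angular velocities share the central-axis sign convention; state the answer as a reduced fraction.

N_ring = 40 + 2·29 = 98
40(ω_s−ω_c) = −98(ω_r−ω_c),  ω_r=0, ω_s=1
40(1−ω_c) = −98(0−ω_c)  ⇒  138ω_c = 40  ⇒  ω_c = 20/69
sun–planet: 40·(1−20/69) = −29·(ω_p−ω_c)  ⇒  ω_p−ω_c = −(40/29)·(49/69) = -1960/2001
ω_p = 20/69 − 1960/2001 = -20/29

-20/29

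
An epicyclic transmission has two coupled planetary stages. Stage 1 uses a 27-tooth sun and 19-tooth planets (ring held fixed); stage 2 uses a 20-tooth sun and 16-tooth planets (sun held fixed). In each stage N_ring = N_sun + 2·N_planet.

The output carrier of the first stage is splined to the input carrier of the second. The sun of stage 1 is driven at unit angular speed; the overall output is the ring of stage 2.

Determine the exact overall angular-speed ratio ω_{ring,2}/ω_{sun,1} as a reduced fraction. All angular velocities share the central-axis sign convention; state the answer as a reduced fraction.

Stage 1: N_ring = 27 + 2·19 = 65
Stage 1: 27(ω_s−ω_c) = −65(ω_r−ω_c),  ω_r=0, ω_s=1
Stage 1: 27(1−ω_c) = −65(0−ω_c)  ⇒  92ω_c = 27  ⇒  ω_c = 27/92
  ⇒ ω_c¹/ω_s¹ = 27/92
Stage 2: N_ring = 20 + 2·16 = 52
Stage 2: 20(ω_s−ω_c) = −52(ω_r−ω_c),  ω_s=0, ω_c=1
Stage 2: ω_r = 1 − (20/52)(0−1) = 18/13
  ⇒ ω_r²/ω_c² = 18/13
Coupling ω_c² = ω_c¹ ⇒ overall = 27/92 × 18/13 = 243/598

243/598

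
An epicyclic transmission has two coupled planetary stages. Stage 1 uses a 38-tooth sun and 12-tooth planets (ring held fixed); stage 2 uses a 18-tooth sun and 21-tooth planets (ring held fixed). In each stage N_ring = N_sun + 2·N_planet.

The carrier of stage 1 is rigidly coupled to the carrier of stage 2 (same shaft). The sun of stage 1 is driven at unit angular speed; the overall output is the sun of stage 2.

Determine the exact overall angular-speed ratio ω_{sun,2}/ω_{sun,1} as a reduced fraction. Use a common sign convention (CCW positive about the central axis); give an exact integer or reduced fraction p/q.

Stage 1: N_ring = 38 + 2·12 = 62
Stage 1: 38(ω_s−ω_c) = −62(ω_r−ω_c),  ω_r=0, ω_s=1
Stage 1: 38(1−ω_c) = −62(0−ω_c)  ⇒  100ω_c = 38  ⇒  ω_c = 19/50
  ⇒ ω_c¹/ω_s¹ = 19/50
Stage 2: N_ring = 18 + 2·21 = 60
Stage 2: 18(ω_s−ω_c) = −60(ω_r−ω_c),  ω_r=0, ω_c=1
Stage 2: ω_s = 1 − (60/18)(0−1) = 13/3
  ⇒ ω_s²/ω_c² = 13/3
Coupling ω_c² = ω_c¹ ⇒ overall = 19/50 × 13/3 = 247/150

247/150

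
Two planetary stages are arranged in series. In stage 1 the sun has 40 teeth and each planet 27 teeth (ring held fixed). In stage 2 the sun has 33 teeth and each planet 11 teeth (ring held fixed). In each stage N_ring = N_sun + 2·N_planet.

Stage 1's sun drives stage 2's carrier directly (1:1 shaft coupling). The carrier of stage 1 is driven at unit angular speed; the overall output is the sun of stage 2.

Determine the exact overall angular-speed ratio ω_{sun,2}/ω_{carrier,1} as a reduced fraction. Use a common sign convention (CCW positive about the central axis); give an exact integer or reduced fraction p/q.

134/15

Stage 1: N_ring = 40 + 2·27 = 94
Stage 1: 40(ω_s−ω_c) = −94(ω_r−ω_c),  ω_r=0, ω_c=1
Stage 1: ω_s = 1 − (94/40)(0−1) = 67/20
  ⇒ ω_s¹/ω_c¹ = 67/20
Stage 2: N_ring = 33 + 2·11 = 55
Stage 2: 33(ω_s−ω_c) = −55(ω_r−ω_c),  ω_r=0, ω_c=1
Stage 2: ω_s = 1 − (55/33)(0−1) = 8/3
  ⇒ ω_s²/ω_c² = 8/3
Coupling ω_c² = ω_s¹ ⇒ overall = 67/20 × 8/3 = 134/15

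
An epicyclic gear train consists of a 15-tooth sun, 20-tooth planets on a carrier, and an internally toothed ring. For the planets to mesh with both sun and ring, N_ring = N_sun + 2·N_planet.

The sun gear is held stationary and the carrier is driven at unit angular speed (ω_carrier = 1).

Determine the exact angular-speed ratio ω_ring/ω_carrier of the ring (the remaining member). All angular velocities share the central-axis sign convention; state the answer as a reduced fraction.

N_ring = 15 + 2·20 = 55
15(ω_s−ω_c) = −55(ω_r−ω_c),  ω_s=0, ω_c=1
ω_r = 1 − (15/55)(0−1) = 14/11
ω_r/ω_c = 14/11

14/11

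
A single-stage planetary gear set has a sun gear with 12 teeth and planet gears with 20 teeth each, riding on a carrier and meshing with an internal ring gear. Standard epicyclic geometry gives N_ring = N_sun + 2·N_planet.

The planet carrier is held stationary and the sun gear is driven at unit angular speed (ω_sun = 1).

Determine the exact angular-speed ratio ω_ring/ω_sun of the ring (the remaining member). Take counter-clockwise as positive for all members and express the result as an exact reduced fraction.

-3/13

N_ring = 12 + 2·20 = 52
12(ω_s−ω_c) = −52(ω_r−ω_c),  ω_c=0, ω_s=1
ω_r = 0 − (12/52)(1−0) = -3/13
ω_r/ω_s = -3/13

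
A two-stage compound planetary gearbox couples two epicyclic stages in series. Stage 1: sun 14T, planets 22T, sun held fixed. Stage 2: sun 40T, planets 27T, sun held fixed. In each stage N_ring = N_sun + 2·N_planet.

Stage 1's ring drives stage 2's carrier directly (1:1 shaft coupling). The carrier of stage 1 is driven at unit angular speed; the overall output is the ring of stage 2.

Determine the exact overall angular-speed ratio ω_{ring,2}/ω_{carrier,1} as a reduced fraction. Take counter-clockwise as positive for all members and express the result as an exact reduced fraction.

Stage 1: N_ring = 14 + 2·22 = 58
Stage 1: 14(ω_s−ω_c) = −58(ω_r−ω_c),  ω_s=0, ω_c=1
Stage 1: ω_r = 1 − (14/58)(0−1) = 36/29
  ⇒ ω_r¹/ω_c¹ = 36/29
Stage 2: N_ring = 40 + 2·27 = 94
Stage 2: 40(ω_s−ω_c) = −94(ω_r−ω_c),  ω_s=0, ω_c=1
Stage 2: ω_r = 1 − (40/94)(0−1) = 67/47
  ⇒ ω_r²/ω_c² = 67/47
Coupling ω_c² = ω_r¹ ⇒ overall = 36/29 × 67/47 = 2412/1363

2412/1363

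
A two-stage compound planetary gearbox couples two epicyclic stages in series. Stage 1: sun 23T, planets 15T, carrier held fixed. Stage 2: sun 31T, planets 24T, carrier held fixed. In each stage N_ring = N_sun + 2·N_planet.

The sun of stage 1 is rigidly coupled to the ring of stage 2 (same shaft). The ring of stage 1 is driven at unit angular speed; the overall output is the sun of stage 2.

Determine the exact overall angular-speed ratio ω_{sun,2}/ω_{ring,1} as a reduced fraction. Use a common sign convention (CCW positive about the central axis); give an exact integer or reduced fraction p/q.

4187/713

Stage 1: N_ring = 23 + 2·15 = 53
Stage 1: 23(ω_s−ω_c) = −53(ω_r−ω_c),  ω_c=0, ω_r=1
Stage 1: ω_s = 0 − (53/23)(1−0) = -53/23
  ⇒ ω_s¹/ω_r¹ = -53/23
Stage 2: N_ring = 31 + 2·24 = 79
Stage 2: 31(ω_s−ω_c) = −79(ω_r−ω_c),  ω_c=0, ω_r=1
Stage 2: ω_s = 0 − (79/31)(1−0) = -79/31
  ⇒ ω_s²/ω_r² = -79/31
Coupling ω_r² = ω_s¹ ⇒ overall = -53/23 × -79/31 = 4187/713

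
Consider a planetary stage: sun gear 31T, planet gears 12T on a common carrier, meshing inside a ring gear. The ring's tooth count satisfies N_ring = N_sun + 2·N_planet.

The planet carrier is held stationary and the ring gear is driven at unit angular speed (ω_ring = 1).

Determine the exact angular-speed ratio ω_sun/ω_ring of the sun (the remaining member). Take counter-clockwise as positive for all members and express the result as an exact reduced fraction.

-55/31

N_ring = 31 + 2·12 = 55
31(ω_s−ω_c) = −55(ω_r−ω_c),  ω_c=0, ω_r=1
ω_s = 0 − (55/31)(1−0) = -55/31
ω_s/ω_r = -55/31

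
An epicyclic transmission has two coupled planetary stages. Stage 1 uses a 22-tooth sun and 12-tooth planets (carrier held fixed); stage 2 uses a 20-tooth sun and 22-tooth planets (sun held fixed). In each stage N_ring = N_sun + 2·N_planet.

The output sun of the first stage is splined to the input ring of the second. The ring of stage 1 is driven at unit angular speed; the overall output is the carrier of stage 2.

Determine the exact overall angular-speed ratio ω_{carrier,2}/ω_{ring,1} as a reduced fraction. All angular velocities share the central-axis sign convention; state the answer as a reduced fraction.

-368/231

Stage 1: N_ring = 22 + 2·12 = 46
Stage 1: 22(ω_s−ω_c) = −46(ω_r−ω_c),  ω_c=0, ω_r=1
Stage 1: ω_s = 0 − (46/22)(1−0) = -23/11
  ⇒ ω_s¹/ω_r¹ = -23/11
Stage 2: N_ring = 20 + 2·22 = 64
Stage 2: 20(ω_s−ω_c) = −64(ω_r−ω_c),  ω_s=0, ω_r=1
Stage 2: 20(0−ω_c) = −64(1−ω_c)  ⇒  84ω_c = 64  ⇒  ω_c = 16/21
  ⇒ ω_c²/ω_r² = 16/21
Coupling ω_r² = ω_s¹ ⇒ overall = -23/11 × 16/21 = -368/231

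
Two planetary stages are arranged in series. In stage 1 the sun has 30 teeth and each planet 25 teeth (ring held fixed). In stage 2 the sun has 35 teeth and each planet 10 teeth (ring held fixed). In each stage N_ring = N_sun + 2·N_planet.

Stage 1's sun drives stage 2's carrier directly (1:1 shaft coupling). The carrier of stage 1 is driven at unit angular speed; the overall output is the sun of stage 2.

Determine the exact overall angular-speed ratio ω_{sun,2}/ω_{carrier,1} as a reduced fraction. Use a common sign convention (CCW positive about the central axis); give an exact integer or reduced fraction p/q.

Stage 1: N_ring = 30 + 2·25 = 80
Stage 1: 30(ω_s−ω_c) = −80(ω_r−ω_c),  ω_r=0, ω_c=1
Stage 1: ω_s = 1 − (80/30)(0−1) = 11/3
  ⇒ ω_s¹/ω_c¹ = 11/3
Stage 2: N_ring = 35 + 2·10 = 55
Stage 2: 35(ω_s−ω_c) = −55(ω_r−ω_c),  ω_r=0, ω_c=1
Stage 2: ω_s = 1 − (55/35)(0−1) = 18/7
  ⇒ ω_s²/ω_c² = 18/7
Coupling ω_c² = ω_s¹ ⇒ overall = 11/3 × 18/7 = 66/7

66/7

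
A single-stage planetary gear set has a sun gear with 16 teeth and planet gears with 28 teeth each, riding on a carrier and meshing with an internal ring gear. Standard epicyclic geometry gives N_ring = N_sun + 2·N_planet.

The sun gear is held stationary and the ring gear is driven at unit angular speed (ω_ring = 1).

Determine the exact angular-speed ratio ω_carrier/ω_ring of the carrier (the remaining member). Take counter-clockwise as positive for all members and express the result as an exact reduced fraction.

9/11

N_ring = 16 + 2·28 = 72
16(ω_s−ω_c) = −72(ω_r−ω_c),  ω_s=0, ω_r=1
16(0−ω_c) = −72(1−ω_c)  ⇒  88ω_c = 72  ⇒  ω_c = 9/11
ω_c/ω_r = 9/11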